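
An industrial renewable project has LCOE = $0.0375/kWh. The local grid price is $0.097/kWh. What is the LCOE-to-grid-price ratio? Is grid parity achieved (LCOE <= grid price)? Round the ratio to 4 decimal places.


Compare LCOE to grid price:
  LCOE = $0.0375/kWh, Grid price = $0.097/kWh
  Ratio = LCOE / grid_price = 0.0375 / 0.097 = 0.3866
  Grid parity achieved (ratio <= 1)? yes

0.3866


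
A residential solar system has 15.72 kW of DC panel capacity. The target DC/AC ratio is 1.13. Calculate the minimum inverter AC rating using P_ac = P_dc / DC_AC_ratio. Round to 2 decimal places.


The inverter AC capacity is determined by the DC/AC ratio.
Given: P_dc = 15.72 kW, DC/AC ratio = 1.13
P_ac = P_dc / ratio = 15.72 / 1.13
P_ac = 13.91 kW

13.91


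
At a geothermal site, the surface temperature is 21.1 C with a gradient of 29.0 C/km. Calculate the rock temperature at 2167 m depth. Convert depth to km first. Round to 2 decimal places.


Convert depth to km: 2167 / 1000 = 2.167 km
Temperature increase = gradient * depth_km = 29.0 * 2.167 = 62.84 C
Temperature at depth = T_surface + delta_T = 21.1 + 62.84
T = 83.94 C

83.94


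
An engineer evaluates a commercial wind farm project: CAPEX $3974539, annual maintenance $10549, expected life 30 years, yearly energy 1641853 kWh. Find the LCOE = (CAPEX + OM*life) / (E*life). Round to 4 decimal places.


Total cost = CAPEX + OM * lifetime = 3974539 + 10549 * 30 = 3974539 + 316470 = 4291009
Total generation = annual * lifetime = 1641853 * 30 = 49255590 kWh
LCOE = 4291009 / 49255590
LCOE = 0.0871 $/kWh

0.0871


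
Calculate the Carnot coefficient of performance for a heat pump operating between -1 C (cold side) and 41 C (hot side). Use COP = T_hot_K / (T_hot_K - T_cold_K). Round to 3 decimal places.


Convert to Kelvin:
  T_hot = 41 + 273.15 = 314.15 K
  T_cold = -1 + 273.15 = 272.15 K
Apply Carnot COP formula:
  COP = T_hot_K / (T_hot_K - T_cold_K) = 314.15 / 42.0
  COP = 7.480

7.480


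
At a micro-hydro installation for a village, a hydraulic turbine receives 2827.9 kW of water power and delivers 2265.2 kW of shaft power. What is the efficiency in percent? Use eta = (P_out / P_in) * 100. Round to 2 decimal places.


Turbine efficiency = (output power / input power) * 100
eta = (2265.2 / 2827.9) * 100
eta = 80.10%

80.10


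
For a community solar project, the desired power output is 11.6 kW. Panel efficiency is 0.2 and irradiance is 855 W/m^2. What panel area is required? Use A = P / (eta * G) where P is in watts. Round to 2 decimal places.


Convert target power to watts: P = 11.6 * 1000 = 11600.0 W
Compute denominator: eta * G = 0.2 * 855 = 171.0
Required area A = P / (eta * G) = 11600.0 / 171.0
A = 67.84 m^2

67.84


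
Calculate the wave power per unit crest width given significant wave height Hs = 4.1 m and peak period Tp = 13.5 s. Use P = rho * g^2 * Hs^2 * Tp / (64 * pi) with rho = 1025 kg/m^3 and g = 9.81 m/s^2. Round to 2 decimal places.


Apply wave power formula:
  g^2 = 9.81^2 = 96.2361
  Hs^2 = 4.1^2 = 16.81
  Numerator = rho * g^2 * Hs^2 * Tp = 1025 * 96.2361 * 16.81 * 13.5 = 22385322.84
  Denominator = 64 * pi = 201.0619
  P = 22385322.84 / 201.0619 = 111335.46 W/m

111335.46


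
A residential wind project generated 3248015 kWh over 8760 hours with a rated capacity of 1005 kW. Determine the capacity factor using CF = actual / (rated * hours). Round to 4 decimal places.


Capacity factor = actual output / maximum possible output
Maximum possible = rated * hours = 1005 * 8760 = 8803800 kWh
CF = 3248015 / 8803800
CF = 0.3689

0.3689


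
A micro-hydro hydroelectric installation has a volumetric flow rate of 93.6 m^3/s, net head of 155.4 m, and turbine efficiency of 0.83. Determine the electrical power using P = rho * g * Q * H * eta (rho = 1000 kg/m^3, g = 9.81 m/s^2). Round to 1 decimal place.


Apply the hydropower formula P = rho * g * Q * H * eta
rho * g = 1000 * 9.81 = 9810.0
P = 9810.0 * 93.6 * 155.4 * 0.83
P = 118433336.1 W

118433336.1


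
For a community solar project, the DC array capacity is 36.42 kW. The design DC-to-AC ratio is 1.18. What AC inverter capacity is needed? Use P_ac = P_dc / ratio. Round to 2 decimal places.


The inverter AC capacity is determined by the DC/AC ratio.
Given: P_dc = 36.42 kW, DC/AC ratio = 1.18
P_ac = P_dc / ratio = 36.42 / 1.18
P_ac = 30.86 kW

30.86


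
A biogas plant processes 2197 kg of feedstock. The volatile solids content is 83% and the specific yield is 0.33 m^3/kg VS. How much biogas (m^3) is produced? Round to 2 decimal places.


Compute volatile solids:
  VS = mass * VS_fraction = 2197 * 0.83 = 1823.51 kg
Calculate biogas volume:
  Biogas = VS * specific_yield = 1823.51 * 0.33
  Biogas = 601.76 m^3

601.76


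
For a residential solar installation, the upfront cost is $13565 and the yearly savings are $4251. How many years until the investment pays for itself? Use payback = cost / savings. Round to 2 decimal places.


Simple payback period = initial cost / annual savings
Payback = 13565 / 4251
Payback = 3.19 years

3.19


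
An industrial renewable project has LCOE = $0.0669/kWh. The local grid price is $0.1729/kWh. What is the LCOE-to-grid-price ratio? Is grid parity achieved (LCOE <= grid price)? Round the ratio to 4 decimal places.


Compare LCOE to grid price:
  LCOE = $0.0669/kWh, Grid price = $0.1729/kWh
  Ratio = LCOE / grid_price = 0.0669 / 0.1729 = 0.3869
  Grid parity achieved (ratio <= 1)? yes

0.3869


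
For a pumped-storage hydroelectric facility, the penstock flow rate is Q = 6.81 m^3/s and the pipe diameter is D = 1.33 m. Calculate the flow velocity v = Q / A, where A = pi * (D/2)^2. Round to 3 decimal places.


Compute pipe cross-sectional area:
  A = pi * (D/2)^2 = pi * (1.33/2)^2 = 1.3893 m^2
Calculate velocity:
  v = Q / A = 6.81 / 1.3893
  v = 4.902 m/s

4.902


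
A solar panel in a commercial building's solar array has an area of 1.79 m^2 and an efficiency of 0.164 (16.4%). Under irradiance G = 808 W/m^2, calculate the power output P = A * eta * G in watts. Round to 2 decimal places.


Use the solar power formula P = A * eta * G.
Given: A = 1.79 m^2, eta = 0.164, G = 808 W/m^2
P = 1.79 * 0.164 * 808
P = 237.20 W

237.20


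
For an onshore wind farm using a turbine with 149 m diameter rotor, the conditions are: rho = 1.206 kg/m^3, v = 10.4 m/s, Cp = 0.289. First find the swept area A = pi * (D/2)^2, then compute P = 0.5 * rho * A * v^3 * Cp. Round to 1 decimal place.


Step 1 -- Compute swept area:
  A = pi * (D/2)^2 = pi * (149/2)^2 = 17436.62 m^2
Step 2 -- Apply wind power equation:
  P = 0.5 * rho * A * v^3 * Cp
  v^3 = 10.4^3 = 1124.864
  P = 0.5 * 1.206 * 17436.62 * 1124.864 * 0.289
  P = 3418043.5 W

3418043.5


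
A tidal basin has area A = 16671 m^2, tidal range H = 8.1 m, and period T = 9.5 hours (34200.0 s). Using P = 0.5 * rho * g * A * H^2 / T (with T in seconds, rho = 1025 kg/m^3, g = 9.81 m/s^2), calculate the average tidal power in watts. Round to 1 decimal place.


Convert period to seconds: T = 9.5 * 3600 = 34200.0 s
H^2 = 8.1^2 = 65.61
P = 0.5 * rho * g * A * H^2 / T
P = 0.5 * 1025 * 9.81 * 16671 * 65.61 / 34200.0
P = 160793.5 W

160793.5


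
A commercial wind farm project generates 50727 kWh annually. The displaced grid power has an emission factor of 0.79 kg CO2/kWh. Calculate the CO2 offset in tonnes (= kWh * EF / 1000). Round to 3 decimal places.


CO2 offset in kg = generation * emission_factor
CO2 offset = 50727 * 0.79 = 40074.33 kg
Convert to tonnes:
  CO2 offset = 40074.33 / 1000 = 40.074 tonnes

40.074


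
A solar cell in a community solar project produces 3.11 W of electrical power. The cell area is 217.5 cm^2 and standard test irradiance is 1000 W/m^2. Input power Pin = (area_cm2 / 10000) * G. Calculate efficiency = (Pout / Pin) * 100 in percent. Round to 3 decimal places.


First compute the input power:
  Pin = area_cm2 / 10000 * G = 217.5 / 10000 * 1000 = 21.75 W
Then compute efficiency:
  Efficiency = (Pout / Pin) * 100 = (3.11 / 21.75) * 100
  Efficiency = 14.299%

14.299


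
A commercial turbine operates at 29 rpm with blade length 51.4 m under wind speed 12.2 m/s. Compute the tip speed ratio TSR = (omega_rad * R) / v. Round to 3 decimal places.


Convert rotational speed to rad/s:
  omega = 29 * 2 * pi / 60 = 3.0369 rad/s
Compute tip speed:
  v_tip = omega * R = 3.0369 * 51.4 = 156.095 m/s
Tip speed ratio:
  TSR = v_tip / v_wind = 156.095 / 12.2 = 12.795

12.795


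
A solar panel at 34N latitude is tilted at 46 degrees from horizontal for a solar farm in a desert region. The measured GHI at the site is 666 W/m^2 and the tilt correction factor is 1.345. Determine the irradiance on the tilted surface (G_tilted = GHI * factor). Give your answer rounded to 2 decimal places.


Identify the given values:
  GHI = 666 W/m^2, tilt correction factor = 1.345
Apply the formula G_tilted = GHI * factor:
  G_tilted = 666 * 1.345
  G_tilted = 895.77 W/m^2

895.77


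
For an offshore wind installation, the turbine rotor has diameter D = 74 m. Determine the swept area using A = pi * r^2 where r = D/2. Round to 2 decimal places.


Compute the rotor radius:
  r = D / 2 = 74 / 2 = 37.0 m
Calculate swept area:
  A = pi * r^2 = pi * 37.0^2
  A = 4300.84 m^2

4300.84


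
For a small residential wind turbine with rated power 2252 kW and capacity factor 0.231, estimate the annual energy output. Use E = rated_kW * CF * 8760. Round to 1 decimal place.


Annual energy = rated_kW * capacity_factor * hours_per_year
Given: P_rated = 2252 kW, CF = 0.231, hours = 8760
E = 2252 * 0.231 * 8760
E = 4557057.1 kWh

4557057.1


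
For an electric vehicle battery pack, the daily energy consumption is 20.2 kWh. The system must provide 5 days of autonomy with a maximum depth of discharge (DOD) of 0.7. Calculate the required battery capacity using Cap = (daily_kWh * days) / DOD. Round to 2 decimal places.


Total energy needed = daily * days = 20.2 * 5 = 101.0 kWh
Account for depth of discharge:
  Cap = total_energy / DOD = 101.0 / 0.7
  Cap = 144.29 kWh

144.29


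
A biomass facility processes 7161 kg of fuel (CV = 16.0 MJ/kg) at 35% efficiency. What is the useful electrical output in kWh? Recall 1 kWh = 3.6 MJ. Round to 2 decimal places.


Total energy = mass * CV = 7161 * 16.0 = 114576.0 MJ
Useful energy = total * eta = 114576.0 * 0.35 = 40101.6 MJ
Convert to kWh: 40101.6 / 3.6
Useful energy = 11139.33 kWh

11139.33


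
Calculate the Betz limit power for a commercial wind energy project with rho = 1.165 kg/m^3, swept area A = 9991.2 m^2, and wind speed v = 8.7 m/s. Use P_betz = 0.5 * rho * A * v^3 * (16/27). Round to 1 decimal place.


The Betz coefficient Cp_max = 16/27 = 0.5926
v^3 = 8.7^3 = 658.503
P_betz = 0.5 * rho * A * v^3 * Cp_max
P_betz = 0.5 * 1.165 * 9991.2 * 658.503 * 0.5926
P_betz = 2271054.5 W

2271054.5


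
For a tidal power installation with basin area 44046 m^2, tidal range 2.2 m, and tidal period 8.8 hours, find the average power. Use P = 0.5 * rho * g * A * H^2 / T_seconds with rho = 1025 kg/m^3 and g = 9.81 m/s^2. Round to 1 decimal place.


Convert period to seconds: T = 8.8 * 3600 = 31680.0 s
H^2 = 2.2^2 = 4.84
P = 0.5 * rho * g * A * H^2 / T
P = 0.5 * 1025 * 9.81 * 44046 * 4.84 / 31680.0
P = 33832.1 W

33832.1


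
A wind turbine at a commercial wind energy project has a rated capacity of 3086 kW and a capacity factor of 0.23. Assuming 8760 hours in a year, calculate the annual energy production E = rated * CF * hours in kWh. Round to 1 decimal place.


Annual energy = rated_kW * capacity_factor * hours_per_year
Given: P_rated = 3086 kW, CF = 0.23, hours = 8760
E = 3086 * 0.23 * 8760
E = 6217672.8 kWh

6217672.8


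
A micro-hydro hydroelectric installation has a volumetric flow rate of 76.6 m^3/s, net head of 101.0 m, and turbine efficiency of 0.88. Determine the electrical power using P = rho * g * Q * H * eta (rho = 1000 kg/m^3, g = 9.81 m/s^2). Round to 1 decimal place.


Apply the hydropower formula P = rho * g * Q * H * eta
rho * g = 1000 * 9.81 = 9810.0
P = 9810.0 * 76.6 * 101.0 * 0.88
P = 66788520.5 W

66788520.5


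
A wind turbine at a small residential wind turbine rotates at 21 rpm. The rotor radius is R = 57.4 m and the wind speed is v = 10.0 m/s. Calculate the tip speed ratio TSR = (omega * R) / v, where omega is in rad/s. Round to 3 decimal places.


Convert rotational speed to rad/s:
  omega = 21 * 2 * pi / 60 = 2.1991 rad/s
Compute tip speed:
  v_tip = omega * R = 2.1991 * 57.4 = 126.229 m/s
Tip speed ratio:
  TSR = v_tip / v_wind = 126.229 / 10.0 = 12.623

12.623


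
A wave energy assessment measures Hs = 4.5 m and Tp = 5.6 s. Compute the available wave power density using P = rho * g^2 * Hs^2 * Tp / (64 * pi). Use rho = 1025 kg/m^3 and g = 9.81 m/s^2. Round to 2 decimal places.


Apply wave power formula:
  g^2 = 9.81^2 = 96.2361
  Hs^2 = 4.5^2 = 20.25
  Numerator = rho * g^2 * Hs^2 * Tp = 1025 * 96.2361 * 20.25 * 5.6 = 11186003.08
  Denominator = 64 * pi = 201.0619
  P = 11186003.08 / 201.0619 = 55634.62 W/m

55634.62


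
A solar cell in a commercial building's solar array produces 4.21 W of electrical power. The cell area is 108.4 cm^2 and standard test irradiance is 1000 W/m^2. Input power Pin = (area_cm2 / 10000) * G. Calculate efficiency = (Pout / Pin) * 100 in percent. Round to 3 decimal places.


First compute the input power:
  Pin = area_cm2 / 10000 * G = 108.4 / 10000 * 1000 = 10.84 W
Then compute efficiency:
  Efficiency = (Pout / Pin) * 100 = (4.21 / 10.84) * 100
  Efficiency = 38.838%

38.838


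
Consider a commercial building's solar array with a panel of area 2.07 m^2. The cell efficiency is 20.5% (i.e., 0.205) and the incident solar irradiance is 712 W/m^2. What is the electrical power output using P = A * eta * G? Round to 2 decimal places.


Use the solar power formula P = A * eta * G.
Given: A = 2.07 m^2, eta = 0.205, G = 712 W/m^2
P = 2.07 * 0.205 * 712
P = 302.14 W

302.14


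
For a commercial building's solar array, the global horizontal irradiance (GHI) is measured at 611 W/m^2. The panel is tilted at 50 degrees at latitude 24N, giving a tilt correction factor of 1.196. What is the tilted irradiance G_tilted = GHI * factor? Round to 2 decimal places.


Identify the given values:
  GHI = 611 W/m^2, tilt correction factor = 1.196
Apply the formula G_tilted = GHI * factor:
  G_tilted = 611 * 1.196
  G_tilted = 730.76 W/m^2

730.76


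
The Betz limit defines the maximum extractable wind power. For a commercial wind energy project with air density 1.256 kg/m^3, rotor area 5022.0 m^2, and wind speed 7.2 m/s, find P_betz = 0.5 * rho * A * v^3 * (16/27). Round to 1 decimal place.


The Betz coefficient Cp_max = 16/27 = 0.5926
v^3 = 7.2^3 = 373.248
P_betz = 0.5 * rho * A * v^3 * Cp_max
P_betz = 0.5 * 1.256 * 5022.0 * 373.248 * 0.5926
P_betz = 697573.6 W

697573.6


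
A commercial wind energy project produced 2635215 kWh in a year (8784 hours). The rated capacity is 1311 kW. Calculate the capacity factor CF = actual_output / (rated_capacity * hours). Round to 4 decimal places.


Capacity factor = actual output / maximum possible output
Maximum possible = rated * hours = 1311 * 8784 = 11515824 kWh
CF = 2635215 / 11515824
CF = 0.2288

0.2288


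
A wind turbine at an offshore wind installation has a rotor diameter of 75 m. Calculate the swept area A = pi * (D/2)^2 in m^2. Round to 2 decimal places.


Compute the rotor radius:
  r = D / 2 = 75 / 2 = 37.5 m
Calculate swept area:
  A = pi * r^2 = pi * 37.5^2
  A = 4417.86 m^2

4417.86


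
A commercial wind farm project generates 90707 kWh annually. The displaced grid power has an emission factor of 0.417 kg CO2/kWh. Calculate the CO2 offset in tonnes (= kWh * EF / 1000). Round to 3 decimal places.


CO2 offset in kg = generation * emission_factor
CO2 offset = 90707 * 0.417 = 37824.82 kg
Convert to tonnes:
  CO2 offset = 37824.82 / 1000 = 37.825 tonnes

37.825


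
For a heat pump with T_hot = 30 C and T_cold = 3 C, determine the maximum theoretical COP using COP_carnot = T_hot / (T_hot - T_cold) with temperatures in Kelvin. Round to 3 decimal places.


Convert to Kelvin:
  T_hot = 30 + 273.15 = 303.15 K
  T_cold = 3 + 273.15 = 276.15 K
Apply Carnot COP formula:
  COP = T_hot_K / (T_hot_K - T_cold_K) = 303.15 / 27.0
  COP = 11.228

11.228


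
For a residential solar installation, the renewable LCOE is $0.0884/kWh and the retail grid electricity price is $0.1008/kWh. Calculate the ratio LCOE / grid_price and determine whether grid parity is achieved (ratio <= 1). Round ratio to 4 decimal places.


Compare LCOE to grid price:
  LCOE = $0.0884/kWh, Grid price = $0.1008/kWh
  Ratio = LCOE / grid_price = 0.0884 / 0.1008 = 0.8770
  Grid parity achieved (ratio <= 1)? yes

0.8770


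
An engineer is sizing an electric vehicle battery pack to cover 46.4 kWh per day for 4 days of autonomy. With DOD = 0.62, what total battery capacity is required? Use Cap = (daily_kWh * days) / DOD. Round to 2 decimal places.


Total energy needed = daily * days = 46.4 * 4 = 185.6 kWh
Account for depth of discharge:
  Cap = total_energy / DOD = 185.6 / 0.62
  Cap = 299.35 kWh

299.35


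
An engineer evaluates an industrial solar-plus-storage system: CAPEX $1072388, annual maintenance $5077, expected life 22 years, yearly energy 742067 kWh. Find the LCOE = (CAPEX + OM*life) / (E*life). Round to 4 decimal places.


Total cost = CAPEX + OM * lifetime = 1072388 + 5077 * 22 = 1072388 + 111694 = 1184082
Total generation = annual * lifetime = 742067 * 22 = 16325474 kWh
LCOE = 1184082 / 16325474
LCOE = 0.0725 $/kWh

0.0725


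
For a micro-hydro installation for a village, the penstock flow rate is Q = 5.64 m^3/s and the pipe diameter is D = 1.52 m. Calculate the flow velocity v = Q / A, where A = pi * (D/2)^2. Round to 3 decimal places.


Compute pipe cross-sectional area:
  A = pi * (D/2)^2 = pi * (1.52/2)^2 = 1.8146 m^2
Calculate velocity:
  v = Q / A = 5.64 / 1.8146
  v = 3.108 m/s

3.108


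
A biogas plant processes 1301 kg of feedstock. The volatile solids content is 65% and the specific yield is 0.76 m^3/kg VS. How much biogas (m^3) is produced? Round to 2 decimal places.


Compute volatile solids:
  VS = mass * VS_fraction = 1301 * 0.65 = 845.65 kg
Calculate biogas volume:
  Biogas = VS * specific_yield = 845.65 * 0.76
  Biogas = 642.69 m^3

642.69


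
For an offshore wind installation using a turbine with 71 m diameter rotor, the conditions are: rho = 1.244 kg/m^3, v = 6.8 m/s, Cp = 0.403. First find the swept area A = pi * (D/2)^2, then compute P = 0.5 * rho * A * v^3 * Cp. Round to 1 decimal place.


Step 1 -- Compute swept area:
  A = pi * (D/2)^2 = pi * (71/2)^2 = 3959.19 m^2
Step 2 -- Apply wind power equation:
  P = 0.5 * rho * A * v^3 * Cp
  v^3 = 6.8^3 = 314.432
  P = 0.5 * 1.244 * 3959.19 * 314.432 * 0.403
  P = 312053.3 W

312053.3


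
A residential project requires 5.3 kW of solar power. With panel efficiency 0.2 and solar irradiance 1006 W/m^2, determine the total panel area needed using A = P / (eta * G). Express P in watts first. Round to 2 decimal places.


Convert target power to watts: P = 5.3 * 1000 = 5300.0 W
Compute denominator: eta * G = 0.2 * 1006 = 201.2
Required area A = P / (eta * G) = 5300.0 / 201.2
A = 26.34 m^2

26.34


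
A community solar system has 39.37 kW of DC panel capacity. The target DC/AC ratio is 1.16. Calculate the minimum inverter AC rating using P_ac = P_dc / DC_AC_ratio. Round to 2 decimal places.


The inverter AC capacity is determined by the DC/AC ratio.
Given: P_dc = 39.37 kW, DC/AC ratio = 1.16
P_ac = P_dc / ratio = 39.37 / 1.16
P_ac = 33.94 kW

33.94


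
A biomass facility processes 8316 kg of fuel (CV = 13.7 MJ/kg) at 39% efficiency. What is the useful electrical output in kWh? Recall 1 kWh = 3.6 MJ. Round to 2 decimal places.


Total energy = mass * CV = 8316 * 13.7 = 113929.2 MJ
Useful energy = total * eta = 113929.2 * 0.39 = 44432.39 MJ
Convert to kWh: 44432.39 / 3.6
Useful energy = 12342.33 kWh

12342.33


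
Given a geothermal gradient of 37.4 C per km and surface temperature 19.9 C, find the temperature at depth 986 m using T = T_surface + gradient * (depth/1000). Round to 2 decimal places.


Convert depth to km: 986 / 1000 = 0.986 km
Temperature increase = gradient * depth_km = 37.4 * 0.986 = 36.88 C
Temperature at depth = T_surface + delta_T = 19.9 + 36.88
T = 56.78 C

56.78


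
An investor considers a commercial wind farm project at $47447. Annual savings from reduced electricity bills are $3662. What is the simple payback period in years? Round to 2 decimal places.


Simple payback period = initial cost / annual savings
Payback = 47447 / 3662
Payback = 12.96 years

12.96


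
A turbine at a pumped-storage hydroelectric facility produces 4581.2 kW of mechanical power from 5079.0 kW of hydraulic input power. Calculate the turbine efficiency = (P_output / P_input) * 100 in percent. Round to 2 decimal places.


Turbine efficiency = (output power / input power) * 100
eta = (4581.2 / 5079.0) * 100
eta = 90.20%

90.20


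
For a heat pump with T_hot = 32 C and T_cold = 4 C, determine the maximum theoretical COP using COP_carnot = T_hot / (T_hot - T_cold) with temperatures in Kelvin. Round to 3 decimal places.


Convert to Kelvin:
  T_hot = 32 + 273.15 = 305.15 K
  T_cold = 4 + 273.15 = 277.15 K
Apply Carnot COP formula:
  COP = T_hot_K / (T_hot_K - T_cold_K) = 305.15 / 28.0
  COP = 10.898

10.898


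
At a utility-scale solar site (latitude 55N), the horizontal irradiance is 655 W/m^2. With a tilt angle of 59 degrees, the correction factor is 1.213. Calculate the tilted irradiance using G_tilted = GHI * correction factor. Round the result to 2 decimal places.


Identify the given values:
  GHI = 655 W/m^2, tilt correction factor = 1.213
Apply the formula G_tilted = GHI * factor:
  G_tilted = 655 * 1.213
  G_tilted = 794.52 W/m^2

794.52


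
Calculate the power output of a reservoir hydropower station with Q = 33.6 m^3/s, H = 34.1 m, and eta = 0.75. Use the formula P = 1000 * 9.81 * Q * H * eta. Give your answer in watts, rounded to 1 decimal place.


Apply the hydropower formula P = rho * g * Q * H * eta
rho * g = 1000 * 9.81 = 9810.0
P = 9810.0 * 33.6 * 34.1 * 0.75
P = 8429929.2 W

8429929.2


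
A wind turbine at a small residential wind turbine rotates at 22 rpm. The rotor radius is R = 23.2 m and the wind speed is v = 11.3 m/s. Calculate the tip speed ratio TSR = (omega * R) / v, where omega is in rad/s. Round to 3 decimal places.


Convert rotational speed to rad/s:
  omega = 22 * 2 * pi / 60 = 2.3038 rad/s
Compute tip speed:
  v_tip = omega * R = 2.3038 * 23.2 = 53.449 m/s
Tip speed ratio:
  TSR = v_tip / v_wind = 53.449 / 11.3 = 4.730

4.730


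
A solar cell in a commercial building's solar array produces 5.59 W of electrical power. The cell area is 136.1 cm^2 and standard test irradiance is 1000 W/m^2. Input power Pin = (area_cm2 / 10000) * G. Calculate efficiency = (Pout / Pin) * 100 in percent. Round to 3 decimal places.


First compute the input power:
  Pin = area_cm2 / 10000 * G = 136.1 / 10000 * 1000 = 13.61 W
Then compute efficiency:
  Efficiency = (Pout / Pin) * 100 = (5.59 / 13.61) * 100
  Efficiency = 41.073%

41.073


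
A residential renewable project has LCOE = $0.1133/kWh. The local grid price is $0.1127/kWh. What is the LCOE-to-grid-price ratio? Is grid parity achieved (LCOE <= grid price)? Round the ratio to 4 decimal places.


Compare LCOE to grid price:
  LCOE = $0.1133/kWh, Grid price = $0.1127/kWh
  Ratio = LCOE / grid_price = 0.1133 / 0.1127 = 1.0053
  Grid parity achieved (ratio <= 1)? no

1.0053


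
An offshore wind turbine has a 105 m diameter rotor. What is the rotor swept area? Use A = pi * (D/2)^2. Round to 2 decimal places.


Compute the rotor radius:
  r = D / 2 = 105 / 2 = 52.5 m
Calculate swept area:
  A = pi * r^2 = pi * 52.5^2
  A = 8659.01 m^2

8659.01


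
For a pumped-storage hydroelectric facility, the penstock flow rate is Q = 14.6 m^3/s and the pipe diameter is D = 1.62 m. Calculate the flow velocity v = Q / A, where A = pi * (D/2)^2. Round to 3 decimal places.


Compute pipe cross-sectional area:
  A = pi * (D/2)^2 = pi * (1.62/2)^2 = 2.0612 m^2
Calculate velocity:
  v = Q / A = 14.6 / 2.0612
  v = 7.083 m/s

7.083


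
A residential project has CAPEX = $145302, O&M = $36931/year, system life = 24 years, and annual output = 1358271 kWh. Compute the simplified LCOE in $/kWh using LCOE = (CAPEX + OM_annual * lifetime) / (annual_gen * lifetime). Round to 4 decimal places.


Total cost = CAPEX + OM * lifetime = 145302 + 36931 * 24 = 145302 + 886344 = 1031646
Total generation = annual * lifetime = 1358271 * 24 = 32598504 kWh
LCOE = 1031646 / 32598504
LCOE = 0.0316 $/kWh

0.0316


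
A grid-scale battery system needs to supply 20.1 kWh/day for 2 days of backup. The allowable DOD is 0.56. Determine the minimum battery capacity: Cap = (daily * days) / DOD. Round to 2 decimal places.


Total energy needed = daily * days = 20.1 * 2 = 40.2 kWh
Account for depth of discharge:
  Cap = total_energy / DOD = 40.2 / 0.56
  Cap = 71.79 kWh

71.79


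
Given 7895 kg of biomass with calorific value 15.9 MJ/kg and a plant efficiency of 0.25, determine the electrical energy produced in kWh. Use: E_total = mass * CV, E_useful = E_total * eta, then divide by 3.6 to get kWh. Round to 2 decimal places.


Total energy = mass * CV = 7895 * 15.9 = 125530.5 MJ
Useful energy = total * eta = 125530.5 * 0.25 = 31382.63 MJ
Convert to kWh: 31382.63 / 3.6
Useful energy = 8717.40 kWh

8717.40


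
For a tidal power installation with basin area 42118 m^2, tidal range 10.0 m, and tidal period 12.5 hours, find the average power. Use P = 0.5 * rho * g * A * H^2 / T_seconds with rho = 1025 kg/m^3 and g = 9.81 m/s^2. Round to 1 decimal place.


Convert period to seconds: T = 12.5 * 3600 = 45000.0 s
H^2 = 10.0^2 = 100.0
P = 0.5 * rho * g * A * H^2 / T
P = 0.5 * 1025 * 9.81 * 42118 * 100.0 / 45000.0
P = 470563.4 W

470563.4


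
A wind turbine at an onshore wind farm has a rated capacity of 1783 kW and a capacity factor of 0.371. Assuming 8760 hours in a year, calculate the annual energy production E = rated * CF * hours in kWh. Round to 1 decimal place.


Annual energy = rated_kW * capacity_factor * hours_per_year
Given: P_rated = 1783 kW, CF = 0.371, hours = 8760
E = 1783 * 0.371 * 8760
E = 5794678.7 kWh

5794678.7


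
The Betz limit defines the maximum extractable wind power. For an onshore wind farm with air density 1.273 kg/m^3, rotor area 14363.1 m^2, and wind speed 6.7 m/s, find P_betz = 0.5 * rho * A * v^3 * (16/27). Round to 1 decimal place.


The Betz coefficient Cp_max = 16/27 = 0.5926
v^3 = 6.7^3 = 300.763
P_betz = 0.5 * rho * A * v^3 * Cp_max
P_betz = 0.5 * 1.273 * 14363.1 * 300.763 * 0.5926
P_betz = 1629398.1 W

1629398.1


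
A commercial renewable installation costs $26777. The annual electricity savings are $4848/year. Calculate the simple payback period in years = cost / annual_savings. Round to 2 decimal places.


Simple payback period = initial cost / annual savings
Payback = 26777 / 4848
Payback = 5.52 years

5.52


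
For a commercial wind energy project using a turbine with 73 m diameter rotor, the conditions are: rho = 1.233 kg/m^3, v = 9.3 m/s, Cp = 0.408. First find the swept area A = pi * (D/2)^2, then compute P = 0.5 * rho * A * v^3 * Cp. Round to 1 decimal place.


Step 1 -- Compute swept area:
  A = pi * (D/2)^2 = pi * (73/2)^2 = 4185.39 m^2
Step 2 -- Apply wind power equation:
  P = 0.5 * rho * A * v^3 * Cp
  v^3 = 9.3^3 = 804.357
  P = 0.5 * 1.233 * 4185.39 * 804.357 * 0.408
  P = 846793.8 W

846793.8


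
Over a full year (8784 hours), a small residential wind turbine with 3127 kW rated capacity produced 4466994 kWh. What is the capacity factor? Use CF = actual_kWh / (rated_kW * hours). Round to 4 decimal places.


Capacity factor = actual output / maximum possible output
Maximum possible = rated * hours = 3127 * 8784 = 27467568 kWh
CF = 4466994 / 27467568
CF = 0.1626

0.1626


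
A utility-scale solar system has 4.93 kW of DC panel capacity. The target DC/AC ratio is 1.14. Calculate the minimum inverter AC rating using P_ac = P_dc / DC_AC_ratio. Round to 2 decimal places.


The inverter AC capacity is determined by the DC/AC ratio.
Given: P_dc = 4.93 kW, DC/AC ratio = 1.14
P_ac = P_dc / ratio = 4.93 / 1.14
P_ac = 4.32 kW

4.32


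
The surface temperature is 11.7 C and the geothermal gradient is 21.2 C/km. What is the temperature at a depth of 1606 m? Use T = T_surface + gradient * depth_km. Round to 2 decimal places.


Convert depth to km: 1606 / 1000 = 1.606 km
Temperature increase = gradient * depth_km = 21.2 * 1.606 = 34.05 C
Temperature at depth = T_surface + delta_T = 11.7 + 34.05
T = 45.75 C

45.75


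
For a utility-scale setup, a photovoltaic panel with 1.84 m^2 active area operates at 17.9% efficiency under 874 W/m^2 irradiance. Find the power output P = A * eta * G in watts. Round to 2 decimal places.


Use the solar power formula P = A * eta * G.
Given: A = 1.84 m^2, eta = 0.179, G = 874 W/m^2
P = 1.84 * 0.179 * 874
P = 287.86 W

287.86


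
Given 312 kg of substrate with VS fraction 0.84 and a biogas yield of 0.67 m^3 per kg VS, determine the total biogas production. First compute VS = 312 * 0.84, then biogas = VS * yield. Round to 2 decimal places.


Compute volatile solids:
  VS = mass * VS_fraction = 312 * 0.84 = 262.08 kg
Calculate biogas volume:
  Biogas = VS * specific_yield = 262.08 * 0.67
  Biogas = 175.59 m^3

175.59


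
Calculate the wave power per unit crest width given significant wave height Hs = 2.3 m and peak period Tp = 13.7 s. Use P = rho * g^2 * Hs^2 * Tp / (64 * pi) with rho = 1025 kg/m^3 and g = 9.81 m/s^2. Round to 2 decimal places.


Apply wave power formula:
  g^2 = 9.81^2 = 96.2361
  Hs^2 = 2.3^2 = 5.29
  Numerator = rho * g^2 * Hs^2 * Tp = 1025 * 96.2361 * 5.29 * 13.7 = 7148881.85
  Denominator = 64 * pi = 201.0619
  P = 7148881.85 / 201.0619 = 35555.62 W/m

35555.62


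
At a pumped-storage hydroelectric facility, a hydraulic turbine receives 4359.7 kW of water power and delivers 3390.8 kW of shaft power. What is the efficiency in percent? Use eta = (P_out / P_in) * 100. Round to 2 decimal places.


Turbine efficiency = (output power / input power) * 100
eta = (3390.8 / 4359.7) * 100
eta = 77.78%

77.78


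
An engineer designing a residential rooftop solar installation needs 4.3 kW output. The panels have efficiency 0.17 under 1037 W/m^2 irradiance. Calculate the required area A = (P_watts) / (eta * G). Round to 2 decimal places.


Convert target power to watts: P = 4.3 * 1000 = 4300.0 W
Compute denominator: eta * G = 0.17 * 1037 = 176.29
Required area A = P / (eta * G) = 4300.0 / 176.29
A = 24.39 m^2

24.39


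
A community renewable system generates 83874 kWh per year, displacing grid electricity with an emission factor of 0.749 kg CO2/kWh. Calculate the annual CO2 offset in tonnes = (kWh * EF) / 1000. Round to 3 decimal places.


CO2 offset in kg = generation * emission_factor
CO2 offset = 83874 * 0.749 = 62821.63 kg
Convert to tonnes:
  CO2 offset = 62821.63 / 1000 = 62.822 tonnes

62.822


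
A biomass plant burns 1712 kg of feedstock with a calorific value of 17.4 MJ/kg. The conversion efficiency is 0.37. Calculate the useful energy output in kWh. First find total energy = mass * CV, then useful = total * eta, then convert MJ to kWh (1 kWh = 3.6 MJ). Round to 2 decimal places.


Total energy = mass * CV = 1712 * 17.4 = 29788.8 MJ
Useful energy = total * eta = 29788.8 * 0.37 = 11021.86 MJ
Convert to kWh: 11021.86 / 3.6
Useful energy = 3061.63 kWh

3061.63


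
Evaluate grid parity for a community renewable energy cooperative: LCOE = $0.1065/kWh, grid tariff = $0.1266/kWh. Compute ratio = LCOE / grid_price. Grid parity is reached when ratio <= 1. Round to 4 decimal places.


Compare LCOE to grid price:
  LCOE = $0.1065/kWh, Grid price = $0.1266/kWh
  Ratio = LCOE / grid_price = 0.1065 / 0.1266 = 0.8412
  Grid parity achieved (ratio <= 1)? yes

0.8412


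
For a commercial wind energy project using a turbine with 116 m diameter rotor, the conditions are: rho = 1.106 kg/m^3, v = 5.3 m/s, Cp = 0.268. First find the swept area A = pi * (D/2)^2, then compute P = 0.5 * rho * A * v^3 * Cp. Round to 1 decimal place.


Step 1 -- Compute swept area:
  A = pi * (D/2)^2 = pi * (116/2)^2 = 10568.32 m^2
Step 2 -- Apply wind power equation:
  P = 0.5 * rho * A * v^3 * Cp
  v^3 = 5.3^3 = 148.877
  P = 0.5 * 1.106 * 10568.32 * 148.877 * 0.268
  P = 233181.1 W

233181.1


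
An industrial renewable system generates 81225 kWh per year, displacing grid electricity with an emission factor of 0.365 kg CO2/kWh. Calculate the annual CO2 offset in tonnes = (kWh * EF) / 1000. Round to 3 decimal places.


CO2 offset in kg = generation * emission_factor
CO2 offset = 81225 * 0.365 = 29647.13 kg
Convert to tonnes:
  CO2 offset = 29647.13 / 1000 = 29.647 tonnes

29.647


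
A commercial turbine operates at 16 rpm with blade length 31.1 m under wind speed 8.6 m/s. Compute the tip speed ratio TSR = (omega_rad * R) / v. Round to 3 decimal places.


Convert rotational speed to rad/s:
  omega = 16 * 2 * pi / 60 = 1.6755 rad/s
Compute tip speed:
  v_tip = omega * R = 1.6755 * 31.1 = 52.109 m/s
Tip speed ratio:
  TSR = v_tip / v_wind = 52.109 / 8.6 = 6.059

6.059


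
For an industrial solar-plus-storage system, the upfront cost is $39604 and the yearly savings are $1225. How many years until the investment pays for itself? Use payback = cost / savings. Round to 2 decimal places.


Simple payback period = initial cost / annual savings
Payback = 39604 / 1225
Payback = 32.33 years

32.33


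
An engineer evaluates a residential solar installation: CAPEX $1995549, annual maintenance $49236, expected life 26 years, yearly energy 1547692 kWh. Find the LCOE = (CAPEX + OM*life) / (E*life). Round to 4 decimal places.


Total cost = CAPEX + OM * lifetime = 1995549 + 49236 * 26 = 1995549 + 1280136 = 3275685
Total generation = annual * lifetime = 1547692 * 26 = 40239992 kWh
LCOE = 3275685 / 40239992
LCOE = 0.0814 $/kWh

0.0814


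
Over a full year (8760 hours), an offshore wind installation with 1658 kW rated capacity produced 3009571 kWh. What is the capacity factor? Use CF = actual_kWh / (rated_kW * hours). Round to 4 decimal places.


Capacity factor = actual output / maximum possible output
Maximum possible = rated * hours = 1658 * 8760 = 14524080 kWh
CF = 3009571 / 14524080
CF = 0.2072

0.2072


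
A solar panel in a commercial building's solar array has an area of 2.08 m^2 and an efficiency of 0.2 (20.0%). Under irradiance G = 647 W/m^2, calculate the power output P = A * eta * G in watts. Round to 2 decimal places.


Use the solar power formula P = A * eta * G.
Given: A = 2.08 m^2, eta = 0.2, G = 647 W/m^2
P = 2.08 * 0.2 * 647
P = 269.15 W

269.15


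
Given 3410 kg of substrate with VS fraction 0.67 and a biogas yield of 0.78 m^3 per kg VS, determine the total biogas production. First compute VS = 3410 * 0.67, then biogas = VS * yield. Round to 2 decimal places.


Compute volatile solids:
  VS = mass * VS_fraction = 3410 * 0.67 = 2284.7 kg
Calculate biogas volume:
  Biogas = VS * specific_yield = 2284.7 * 0.78
  Biogas = 1782.07 m^3

1782.07


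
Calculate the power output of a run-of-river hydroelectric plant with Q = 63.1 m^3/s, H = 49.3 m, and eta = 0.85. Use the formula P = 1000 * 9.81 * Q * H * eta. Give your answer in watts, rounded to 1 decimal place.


Apply the hydropower formula P = rho * g * Q * H * eta
rho * g = 1000 * 9.81 = 9810.0
P = 9810.0 * 63.1 * 49.3 * 0.85
P = 25939656.0 W

25939656.0


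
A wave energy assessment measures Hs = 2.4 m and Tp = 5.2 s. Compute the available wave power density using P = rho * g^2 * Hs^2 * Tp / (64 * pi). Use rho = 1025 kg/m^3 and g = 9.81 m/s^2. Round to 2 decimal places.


Apply wave power formula:
  g^2 = 9.81^2 = 96.2361
  Hs^2 = 2.4^2 = 5.76
  Numerator = rho * g^2 * Hs^2 * Tp = 1025 * 96.2361 * 5.76 * 5.2 = 2954525.26
  Denominator = 64 * pi = 201.0619
  P = 2954525.26 / 201.0619 = 14694.60 W/m

14694.60


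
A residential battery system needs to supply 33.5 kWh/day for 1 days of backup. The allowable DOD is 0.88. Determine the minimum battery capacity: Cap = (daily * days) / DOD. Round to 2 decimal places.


Total energy needed = daily * days = 33.5 * 1 = 33.5 kWh
Account for depth of discharge:
  Cap = total_energy / DOD = 33.5 / 0.88
  Cap = 38.07 kWh

38.07


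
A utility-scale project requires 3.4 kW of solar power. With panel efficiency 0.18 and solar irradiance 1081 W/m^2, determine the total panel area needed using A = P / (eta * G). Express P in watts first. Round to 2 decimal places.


Convert target power to watts: P = 3.4 * 1000 = 3400.0 W
Compute denominator: eta * G = 0.18 * 1081 = 194.58
Required area A = P / (eta * G) = 3400.0 / 194.58
A = 17.47 m^2

17.47


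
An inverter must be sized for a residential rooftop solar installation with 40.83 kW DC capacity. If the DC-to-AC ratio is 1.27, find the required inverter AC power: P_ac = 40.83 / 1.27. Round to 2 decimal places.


The inverter AC capacity is determined by the DC/AC ratio.
Given: P_dc = 40.83 kW, DC/AC ratio = 1.27
P_ac = P_dc / ratio = 40.83 / 1.27
P_ac = 32.15 kW

32.15


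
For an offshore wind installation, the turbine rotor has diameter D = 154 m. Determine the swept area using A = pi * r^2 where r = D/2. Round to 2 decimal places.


Compute the rotor radius:
  r = D / 2 = 154 / 2 = 77.0 m
Calculate swept area:
  A = pi * r^2 = pi * 77.0^2
  A = 18626.50 m^2

18626.50


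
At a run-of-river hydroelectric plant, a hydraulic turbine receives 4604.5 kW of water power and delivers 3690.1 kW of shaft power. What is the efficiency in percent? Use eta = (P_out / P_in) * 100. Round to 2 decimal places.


Turbine efficiency = (output power / input power) * 100
eta = (3690.1 / 4604.5) * 100
eta = 80.14%

80.14


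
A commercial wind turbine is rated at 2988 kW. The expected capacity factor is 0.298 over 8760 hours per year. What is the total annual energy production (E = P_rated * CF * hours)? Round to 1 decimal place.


Annual energy = rated_kW * capacity_factor * hours_per_year
Given: P_rated = 2988 kW, CF = 0.298, hours = 8760
E = 2988 * 0.298 * 8760
E = 7800114.2 kWh

7800114.2


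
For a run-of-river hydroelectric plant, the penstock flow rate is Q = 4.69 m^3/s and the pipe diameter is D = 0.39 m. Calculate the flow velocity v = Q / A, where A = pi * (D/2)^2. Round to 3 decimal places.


Compute pipe cross-sectional area:
  A = pi * (D/2)^2 = pi * (0.39/2)^2 = 0.1195 m^2
Calculate velocity:
  v = Q / A = 4.69 / 0.1195
  v = 39.260 m/s

39.260


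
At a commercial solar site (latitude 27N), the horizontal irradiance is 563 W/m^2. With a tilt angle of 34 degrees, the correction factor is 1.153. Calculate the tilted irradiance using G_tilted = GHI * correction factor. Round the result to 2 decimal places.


Identify the given values:
  GHI = 563 W/m^2, tilt correction factor = 1.153
Apply the formula G_tilted = GHI * factor:
  G_tilted = 563 * 1.153
  G_tilted = 649.14 W/m^2

649.14


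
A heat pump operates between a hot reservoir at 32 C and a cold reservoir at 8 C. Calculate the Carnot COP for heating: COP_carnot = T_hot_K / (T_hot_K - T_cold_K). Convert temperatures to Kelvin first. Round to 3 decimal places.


Convert to Kelvin:
  T_hot = 32 + 273.15 = 305.15 K
  T_cold = 8 + 273.15 = 281.15 K
Apply Carnot COP formula:
  COP = T_hot_K / (T_hot_K - T_cold_K) = 305.15 / 24.0
  COP = 12.715

12.715


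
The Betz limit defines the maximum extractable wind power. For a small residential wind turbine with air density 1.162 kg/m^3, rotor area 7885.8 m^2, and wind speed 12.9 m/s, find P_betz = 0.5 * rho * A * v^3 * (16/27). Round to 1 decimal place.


The Betz coefficient Cp_max = 16/27 = 0.5926
v^3 = 12.9^3 = 2146.689
P_betz = 0.5 * rho * A * v^3 * Cp_max
P_betz = 0.5 * 1.162 * 7885.8 * 2146.689 * 0.5926
P_betz = 5828371.7 W

5828371.7
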